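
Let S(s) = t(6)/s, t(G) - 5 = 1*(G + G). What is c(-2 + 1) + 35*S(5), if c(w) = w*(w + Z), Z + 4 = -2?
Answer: 126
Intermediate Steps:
Z = -6 (Z = -4 - 2 = -6)
t(G) = 5 + 2*G (t(G) = 5 + 1*(G + G) = 5 + 1*(2*G) = 5 + 2*G)
S(s) = 17/s (S(s) = (5 + 2*6)/s = (5 + 12)/s = 17/s)
c(w) = w*(-6 + w) (c(w) = w*(w - 6) = w*(-6 + w))
c(-2 + 1) + 35*S(5) = (-2 + 1)*(-6 + (-2 + 1)) + 35*(17/5) = -(-6 - 1) + 35*(17*(⅕)) = -1*(-7) + 35*(17/5) = 7 + 119 = 126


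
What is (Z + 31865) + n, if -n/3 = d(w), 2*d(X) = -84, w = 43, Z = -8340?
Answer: 23651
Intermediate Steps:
d(X) = -42 (d(X) = (½)*(-84) = -42)
n = 126 (n = -3*(-42) = 126)
(Z + 31865) + n = (-8340 + 31865) + 126 = 23525 + 126 = 23651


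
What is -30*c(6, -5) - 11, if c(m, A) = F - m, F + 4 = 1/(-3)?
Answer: 299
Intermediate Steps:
F = -13/3 (F = -4 + 1/(-3) = -4 - ⅓ = -13/3 ≈ -4.3333)
c(m, A) = -13/3 - m
-30*c(6, -5) - 11 = -30*(-13/3 - 1*6) - 11 = -30*(-13/3 - 6) - 11 = -30*(-31/3) - 11 = 310 - 11 = 299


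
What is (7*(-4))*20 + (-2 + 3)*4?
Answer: -556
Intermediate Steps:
(7*(-4))*20 + (-2 + 3)*4 = -28*20 + 1*4 = -560 + 4 = -556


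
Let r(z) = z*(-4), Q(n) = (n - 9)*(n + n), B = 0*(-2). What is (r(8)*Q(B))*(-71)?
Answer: 0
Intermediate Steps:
B = 0
Q(n) = 2*n*(-9 + n) (Q(n) = (-9 + n)*(2*n) = 2*n*(-9 + n))
r(z) = -4*z
(r(8)*Q(B))*(-71) = ((-4*8)*(2*0*(-9 + 0)))*(-71) = -64*0*(-9)*(-71) = -32*0*(-71) = 0*(-71) = 0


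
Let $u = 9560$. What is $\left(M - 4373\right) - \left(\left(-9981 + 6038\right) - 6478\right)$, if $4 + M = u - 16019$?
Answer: $-415$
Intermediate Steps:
$M = -6463$ ($M = -4 + \left(9560 - 16019\right) = -4 - 6459 = -6463$)
$\left(M - 4373\right) - \left(\left(-9981 + 6038\right) - 6478\right) = \left(-6463 - 4373\right) - \left(\left(-9981 + 6038\right) - 6478\right) = -10836 - \left(-3943 - 6478\right) = -10836 - -10421 = -10836 + 10421 = -415$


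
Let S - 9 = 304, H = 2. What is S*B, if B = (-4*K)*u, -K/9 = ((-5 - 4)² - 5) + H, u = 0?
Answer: 0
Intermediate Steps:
S = 313 (S = 9 + 304 = 313)
K = -702 (K = -9*(((-5 - 4)² - 5) + 2) = -9*(((-9)² - 5) + 2) = -9*((81 - 5) + 2) = -9*(76 + 2) = -9*78 = -702)
B = 0 (B = -4*(-702)*0 = 2808*0 = 0)
S*B = 313*0 = 0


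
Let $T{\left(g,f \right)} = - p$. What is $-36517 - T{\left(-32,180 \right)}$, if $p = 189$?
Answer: $-36328$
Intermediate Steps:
$T{\left(g,f \right)} = -189$ ($T{\left(g,f \right)} = \left(-1\right) 189 = -189$)
$-36517 - T{\left(-32,180 \right)} = -36517 - -189 = -36517 + 189 = -36328$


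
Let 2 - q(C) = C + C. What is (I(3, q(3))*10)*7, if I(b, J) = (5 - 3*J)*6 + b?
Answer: 7350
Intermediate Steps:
q(C) = 2 - 2*C (q(C) = 2 - (C + C) = 2 - 2*C)
I(b, J) = 30 + b - 18*J (I(b, J) = (30 - 18*J) + b = 30 + b - 18*J)
(I(3, q(3))*10)*7 = ((30 + 3 - 18*(2 - 2*3))*10)*7 = ((30 + 3 - 18*(2 - 6))*10)*7 = ((30 + 3 - 18*(-4))*10)*7 = ((30 + 3 + 72)*10)*7 = (105*10)*7 = 1050*7 = 7350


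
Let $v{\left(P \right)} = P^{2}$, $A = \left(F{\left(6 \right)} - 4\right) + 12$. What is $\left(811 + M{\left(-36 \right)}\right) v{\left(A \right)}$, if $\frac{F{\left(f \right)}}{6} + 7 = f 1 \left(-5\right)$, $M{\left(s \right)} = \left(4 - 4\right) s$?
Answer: $37140556$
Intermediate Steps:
$M{\left(s \right)} = 0$ ($M{\left(s \right)} = 0 s = 0$)
$F{\left(f \right)} = -42 - 30 f$ ($F{\left(f \right)} = -42 + 6 f 1 \left(-5\right) = -42 + 6 f \left(-5\right) = -42 + 6 \left(- 5 f\right) = -42 - 30 f$)
$A = -214$ ($A = \left(\left(-42 - 180\right) - 4\right) + 12 = \left(-222 - 4\right) + 12 = -226 + 12 = -214$)
$\left(811 + M{\left(-36 \right)}\right) v{\left(A \right)} = \left(811 + 0\right) \left(-214\right)^{2} = 811 \cdot 45796 = 37140556$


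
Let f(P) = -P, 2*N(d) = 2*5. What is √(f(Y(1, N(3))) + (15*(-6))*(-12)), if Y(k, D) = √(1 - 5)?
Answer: √(1080 - 2*I) ≈ 32.863 - 0.0304*I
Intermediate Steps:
N(d) = 5 (N(d) = (2*5)/2 = (½)*10 = 5)
Y(k, D) = 2*I (Y(k, D) = √(-4) = 2*I)
√(f(Y(1, N(3))) + (15*(-6))*(-12)) = √(-2*I + (15*(-6))*(-12)) = √(-2*I - 90*(-12)) = √(-2*I + 1080) = √(1080 - 2*I)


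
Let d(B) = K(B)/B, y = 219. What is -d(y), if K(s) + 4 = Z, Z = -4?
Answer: 8/219 ≈ 0.036530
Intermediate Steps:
K(s) = -8 (K(s) = -4 - 4 = -8)
d(B) = -8/B
-d(y) = -(-8)/219 = -1*(-8/219) = 8/219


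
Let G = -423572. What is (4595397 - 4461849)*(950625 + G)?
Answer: 70386874044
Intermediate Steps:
(4595397 - 4461849)*(950625 + G) = (4595397 - 4461849)*(950625 - 423572) = 133548*527053 = 70386874044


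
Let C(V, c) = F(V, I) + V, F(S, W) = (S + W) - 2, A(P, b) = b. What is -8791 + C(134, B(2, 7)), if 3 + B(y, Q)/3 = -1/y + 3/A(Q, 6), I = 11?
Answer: -8514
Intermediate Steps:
B(y, Q) = -15/2 - 3/y (B(y, Q) = -9 + 3*(-1/y + 3/6) = -9 + 3*(-1/y + 3*(⅙)) = -9 + 3*(-1/y + ½) = -9 + 3*(½ - 1/y) = -9 + (3/2 - 3/y) = -15/2 - 3/y)
F(S, W) = -2 + S + W
C(V, c) = 9 + 2*V (C(V, c) = (-2 + V + 11) + V = (9 + V) + V = 9 + 2*V)
-8791 + C(134, B(2, 7)) = -8791 + (9 + 2*134) = -8791 + (9 + 268) = -8791 + 277 = -8514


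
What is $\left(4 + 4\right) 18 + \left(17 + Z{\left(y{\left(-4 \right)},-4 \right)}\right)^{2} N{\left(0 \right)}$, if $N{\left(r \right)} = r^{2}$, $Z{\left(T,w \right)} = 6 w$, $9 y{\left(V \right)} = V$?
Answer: $144$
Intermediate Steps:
$y{\left(V \right)} = \frac{V}{9}$
$\left(4 + 4\right) 18 + \left(17 + Z{\left(y{\left(-4 \right)},-4 \right)}\right)^{2} N{\left(0 \right)} = \left(4 + 4\right) 18 + \left(17 + 6 \left(-4\right)\right)^{2} \cdot 0^{2} = 8 \cdot 18 + \left(17 - 24\right)^{2} \cdot 0 = 144 + \left(-7\right)^{2} \cdot 0 = 144 + 49 \cdot 0 = 144 + 0 = 144$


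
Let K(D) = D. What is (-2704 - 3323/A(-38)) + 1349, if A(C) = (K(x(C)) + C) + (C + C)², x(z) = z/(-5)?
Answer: -38943055/28728 ≈ -1355.6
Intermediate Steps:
x(z) = -z/5 (x(z) = z*(-⅕) = -z/5)
A(C) = 4*C² + 4*C/5 (A(C) = (-C/5 + C) + (C + C)² = 4*C/5 + (2*C)² = 4*C/5 + 4*C² = 4*C² + 4*C/5)
(-2704 - 3323/A(-38)) + 1349 = (-2704 - 3323*(-5/(152*(1 + 5*(-38))))) + 1349 = (-2704 - 3323*(-5/(152*(1 - 190)))) + 1349 = (-2704 - 3323/((⅘)*(-38)*(-189))) + 1349 = (-2704 - 3323/28728/5) + 1349 = (-2704 - 3323*5/28728) + 1349 = (-2704 - 16615/28728) + 1349 = -77697127/28728 + 1349 = -38943055/28728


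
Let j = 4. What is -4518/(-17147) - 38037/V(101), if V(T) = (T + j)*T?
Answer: -201435683/60614645 ≈ -3.3232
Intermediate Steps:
V(T) = T*(4 + T) (V(T) = (T + 4)*T = (4 + T)*T = T*(4 + T))
-4518/(-17147) - 38037/V(101) = -4518/(-17147) - 38037*1/(101*(4 + 101)) = -4518*(-1/17147) - 38037/(101*105) = 4518/17147 - 38037/10605 = 4518/17147 - 38037*1/10605 = 4518/17147 - 12679/3535 = -201435683/60614645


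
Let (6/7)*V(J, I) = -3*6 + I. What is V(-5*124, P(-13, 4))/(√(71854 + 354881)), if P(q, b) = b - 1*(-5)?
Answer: -7*√47415/94830 ≈ -0.016073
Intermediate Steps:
P(q, b) = 5 + b (P(q, b) = b + 5 = 5 + b)
V(J, I) = -21 + 7*I/6 (V(J, I) = 7*(-3*6 + I)/6 = 7*(-18 + I)/6 = -21 + 7*I/6)
V(-5*124, P(-13, 4))/(√(71854 + 354881)) = (-21 + 7*(5 + 4)/6)/(√(71854 + 354881)) = (-21 + (7/6)*9)/(√426735) = (-21 + 21/2)/((3*√47415)) = -7*√47415/94830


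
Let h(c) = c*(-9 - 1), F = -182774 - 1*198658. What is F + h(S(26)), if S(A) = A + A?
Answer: -381952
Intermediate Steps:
S(A) = 2*A
F = -381432 (F = -182774 - 198658 = -381432)
h(c) = -10*c (h(c) = c*(-10) = -10*c)
F + h(S(26)) = -381432 - 20*26 = -381432 - 10*52 = -381432 - 520 = -381952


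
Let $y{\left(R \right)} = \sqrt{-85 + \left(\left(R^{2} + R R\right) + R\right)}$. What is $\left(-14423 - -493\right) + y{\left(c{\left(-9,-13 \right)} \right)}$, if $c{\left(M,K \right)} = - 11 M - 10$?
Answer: $-13930 + \sqrt{15846} \approx -13804.0$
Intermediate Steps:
$c{\left(M,K \right)} = -10 - 11 M$
$y{\left(R \right)} = \sqrt{-85 + R + 2 R^{2}}$ ($y{\left(R \right)} = \sqrt{-85 + \left(\left(R^{2} + R^{2}\right) + R\right)} = \sqrt{-85 + \left(2 R^{2} + R\right)} = \sqrt{-85 + \left(R + 2 R^{2}\right)} = \sqrt{-85 + R + 2 R^{2}}$)
$\left(-14423 - -493\right) + y{\left(c{\left(-9,-13 \right)} \right)} = \left(-14423 - -493\right) + \sqrt{-85 - -89 + 2 \left(-10 - -99\right)^{2}} = \left(-14423 + \left(576 - 83\right)\right) + \sqrt{-85 + \left(-10 + 99\right) + 2 \left(-10 + 99\right)^{2}} = \left(-14423 + 493\right) + \sqrt{-85 + 89 + 2 \cdot 89^{2}} = -13930 + \sqrt{-85 + 89 + 2 \cdot 7921} = -13930 + \sqrt{-85 + 89 + 15842} = -13930 + \sqrt{15846}$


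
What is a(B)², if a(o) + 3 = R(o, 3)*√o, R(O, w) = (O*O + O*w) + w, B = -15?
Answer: -502326 - 1098*I*√15 ≈ -5.0233e+5 - 4252.5*I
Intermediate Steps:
R(O, w) = w + O² + O*w (R(O, w) = (O² + O*w) + w = w + O² + O*w)
a(o) = -3 + √o*(3 + o² + 3*o) (a(o) = -3 + (3 + o² + o*3)*√o = -3 + (3 + o² + 3*o)*√o = -3 + √o*(3 + o² + 3*o))
a(B)² = (-3 + √(-15)*(3 + (-15)² + 3*(-15)))² = (-3 + (I*√15)*(3 + 225 - 45))² = (-3 + (I*√15)*183)² = (-3 + 183*I*√15)²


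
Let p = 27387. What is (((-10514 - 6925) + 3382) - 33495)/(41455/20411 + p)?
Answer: -121322984/69879689 ≈ -1.7362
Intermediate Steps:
(((-10514 - 6925) + 3382) - 33495)/(41455/20411 + p) = (((-10514 - 6925) + 3382) - 33495)/(41455/20411 + 27387) = ((-17439 + 3382) - 33495)/(41455*(1/20411) + 27387) = (-14057 - 33495)/(41455/20411 + 27387) = -47552/559037512/20411 = -47552*20411/559037512 = -121322984/69879689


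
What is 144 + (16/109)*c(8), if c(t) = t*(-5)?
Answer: 15056/109 ≈ 138.13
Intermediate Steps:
c(t) = -5*t
144 + (16/109)*c(8) = 144 + (16/109)*(-5*8) = 144 + (16*(1/109))*(-40) = 144 + (16/109)*(-40) = 144 - 640/109 = 15056/109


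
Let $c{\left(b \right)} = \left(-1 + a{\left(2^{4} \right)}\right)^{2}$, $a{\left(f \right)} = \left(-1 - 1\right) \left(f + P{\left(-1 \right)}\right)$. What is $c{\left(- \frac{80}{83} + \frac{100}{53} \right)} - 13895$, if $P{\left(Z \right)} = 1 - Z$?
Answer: $-12526$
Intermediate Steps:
$a{\left(f \right)} = -4 - 2 f$ ($a{\left(f \right)} = \left(-1 - 1\right) \left(f + \left(1 - -1\right)\right) = - 2 \left(f + \left(1 + 1\right)\right) = - 2 \left(f + 2\right) = - 2 \left(2 + f\right) = -4 - 2 f$)
$c{\left(b \right)} = 1369$ ($c{\left(b \right)} = \left(-1 - \left(4 + 2 \cdot 2^{4}\right)\right)^{2} = \left(-1 - 36\right)^{2} = \left(-37\right)^{2} = 1369$)
$c{\left(- \frac{80}{83} + \frac{100}{53} \right)} - 13895 = 1369 - 13895 = -12526$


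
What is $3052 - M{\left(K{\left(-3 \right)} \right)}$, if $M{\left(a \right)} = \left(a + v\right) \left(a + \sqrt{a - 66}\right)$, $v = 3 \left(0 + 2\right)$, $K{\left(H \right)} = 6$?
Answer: $2980 - 24 i \sqrt{15} \approx 2980.0 - 92.952 i$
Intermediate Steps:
$v = 6$ ($v = 3 \cdot 2 = 6$)
$M{\left(a \right)} = \left(6 + a\right) \left(a + \sqrt{-66 + a}\right)$ ($M{\left(a \right)} = \left(a + 6\right) \left(a + \sqrt{a - 66}\right) = \left(6 + a\right) \left(a + \sqrt{-66 + a}\right)$)
$3052 - M{\left(K{\left(-3 \right)} \right)} = 3052 - \left(6^{2} + 6 \cdot 6 + 6 \sqrt{-66 + 6} + 6 \sqrt{-66 + 6}\right) = 3052 - \left(36 + 36 + 6 \sqrt{-60} + 6 \sqrt{-60}\right) = 3052 - \left(36 + 36 + 6 \cdot 2 i \sqrt{15} + 6 \cdot 2 i \sqrt{15}\right) = 3052 - \left(36 + 36 + 12 i \sqrt{15} + 12 i \sqrt{15}\right) = 3052 - \left(72 + 24 i \sqrt{15}\right) = 2980 - 24 i \sqrt{15}$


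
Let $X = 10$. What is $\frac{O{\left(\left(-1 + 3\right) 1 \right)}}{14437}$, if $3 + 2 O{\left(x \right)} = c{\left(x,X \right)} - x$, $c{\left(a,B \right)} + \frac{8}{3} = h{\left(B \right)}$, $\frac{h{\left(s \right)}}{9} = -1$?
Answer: $- \frac{25}{43311} \approx -0.00057722$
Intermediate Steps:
$h{\left(s \right)} = -9$ ($h{\left(s \right)} = 9 \left(-1\right) = -9$)
$c{\left(a,B \right)} = - \frac{35}{3}$ ($c{\left(a,B \right)} = - \frac{8}{3} - 9 = - \frac{35}{3}$)
$O{\left(x \right)} = - \frac{22}{3} - \frac{x}{2}$ ($O{\left(x \right)} = - \frac{3}{2} + \frac{- \frac{35}{3} - x}{2} = - \frac{3}{2} - \left(\frac{35}{6} + \frac{x}{2}\right) = - \frac{22}{3} - \frac{x}{2}$)
$\frac{O{\left(\left(-1 + 3\right) 1 \right)}}{14437} = \frac{- \frac{22}{3} - \frac{\left(-1 + 3\right) 1}{2}}{14437} = \left(- \frac{22}{3} - \frac{2 \cdot 1}{2}\right) \frac{1}{14437} = \left(- \frac{22}{3} - 1\right) \frac{1}{14437} = \left(- \frac{25}{3}\right) \frac{1}{14437} = - \frac{25}{43311}$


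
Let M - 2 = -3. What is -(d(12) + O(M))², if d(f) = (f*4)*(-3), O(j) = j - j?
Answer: -20736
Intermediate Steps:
M = -1 (M = 2 - 3 = -1)
O(j) = 0
d(f) = -12*f (d(f) = (4*f)*(-3) = -12*f)
-(d(12) + O(M))² = -(-12*12 + 0)² = -(-144 + 0)² = -1*(-144)² = -1*20736 = -20736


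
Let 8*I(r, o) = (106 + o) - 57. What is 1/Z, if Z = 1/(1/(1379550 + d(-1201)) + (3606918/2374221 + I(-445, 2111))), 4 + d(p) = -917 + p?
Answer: 295984754263295/1090106161196 ≈ 271.52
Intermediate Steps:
d(p) = -921 + p (d(p) = -4 + (-917 + p) = -921 + p)
I(r, o) = 49/8 + o/8 (I(r, o) = ((106 + o) - 57)/8 = (49 + o)/8 = 49/8 + o/8)
Z = 1090106161196/295984754263295 (Z = 1/(1/(1379550 + (-921 - 1201)) + (3606918/2374221 + (49/8 + (⅛)*2111))) = 1/(1/(1379550 - 2122) + (3606918*(1/2374221) + (49/8 + 2111/8))) = 1/(1/1377428 + (1202306/791407 + 270)) = 1/(1/1377428 + 214882196/791407) = 1/(295984754263295/1090106161196) = 1090106161196/295984754263295 ≈ 0.0036830)
1/Z = 1/(1090106161196/295984754263295) = 295984754263295/1090106161196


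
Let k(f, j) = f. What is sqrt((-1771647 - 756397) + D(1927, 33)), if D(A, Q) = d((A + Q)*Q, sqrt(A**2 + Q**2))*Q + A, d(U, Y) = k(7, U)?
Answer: 3*I*sqrt(280654) ≈ 1589.3*I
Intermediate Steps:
d(U, Y) = 7
D(A, Q) = A + 7*Q (D(A, Q) = 7*Q + A = A + 7*Q)
sqrt((-1771647 - 756397) + D(1927, 33)) = sqrt((-1771647 - 756397) + (1927 + 7*33)) = sqrt(-2528044 + (1927 + 231)) = sqrt(-2528044 + 2158) = sqrt(-2525886) = 3*I*sqrt(280654)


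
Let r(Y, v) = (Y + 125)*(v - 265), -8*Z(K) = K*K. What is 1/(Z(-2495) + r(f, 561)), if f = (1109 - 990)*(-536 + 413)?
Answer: -8/40589441 ≈ -1.9710e-7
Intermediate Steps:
Z(K) = -K**2/8 (Z(K) = -K*K/8 = -K**2/8)
f = -14637 (f = 119*(-123) = -14637)
r(Y, v) = (-265 + v)*(125 + Y) (r(Y, v) = (125 + Y)*(-265 + v) = (-265 + v)*(125 + Y))
1/(Z(-2495) + r(f, 561)) = 1/(-1/8*(-2495)**2 + (-33125 - 265*(-14637) + 125*561 - 14637*561)) = 1/(-1/8*6225025 + (-33125 + 3878805 + 70125 - 8211357)) = 1/(-6225025/8 - 4295552) = 1/(-40589441/8) = -8/40589441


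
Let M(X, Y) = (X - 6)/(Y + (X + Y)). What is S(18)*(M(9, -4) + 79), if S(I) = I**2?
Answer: 26568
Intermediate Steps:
M(X, Y) = (-6 + X)/(X + 2*Y)
S(18)*(M(9, -4) + 79) = 18**2*((-6 + 9)/(9 + 2*(-4)) + 79) = 324*(3/(9 - 8) + 79) = 324*(3/1 + 79) = 324*(1*3 + 79) = 324*(3 + 79) = 324*82 = 26568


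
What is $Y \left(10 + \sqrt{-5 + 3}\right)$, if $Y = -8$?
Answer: $-80 - 8 i \sqrt{2} \approx -80.0 - 11.314 i$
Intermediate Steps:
$Y \left(10 + \sqrt{-5 + 3}\right) = - 8 \left(10 + \sqrt{-5 + 3}\right) = - 8 \left(10 + \sqrt{-2}\right) = - 8 \left(10 + i \sqrt{2}\right) = -80 - 8 i \sqrt{2}$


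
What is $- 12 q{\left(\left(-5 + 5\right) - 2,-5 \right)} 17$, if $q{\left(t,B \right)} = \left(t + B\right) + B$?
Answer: $2448$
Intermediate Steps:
$q{\left(t,B \right)} = t + 2 B$ ($q{\left(t,B \right)} = \left(B + t\right) + B = t + 2 B$)
$- 12 q{\left(\left(-5 + 5\right) - 2,-5 \right)} 17 = - 12 \left(\left(\left(-5 + 5\right) - 2\right) + 2 \left(-5\right)\right) 17 = - 12 \left(\left(0 - 2\right) - 10\right) 17 = - 12 \left(-2 - 10\right) 17 = \left(-12\right) \left(-12\right) 17 = 144 \cdot 17 = 2448$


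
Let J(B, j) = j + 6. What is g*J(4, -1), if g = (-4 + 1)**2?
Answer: 45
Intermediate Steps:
J(B, j) = 6 + j
g = 9 (g = (-3)**2 = 9)
g*J(4, -1) = 9*(6 - 1) = 9*5 = 45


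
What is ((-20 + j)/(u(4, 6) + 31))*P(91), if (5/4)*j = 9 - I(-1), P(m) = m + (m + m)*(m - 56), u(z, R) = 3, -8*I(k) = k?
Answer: -833469/340 ≈ -2451.4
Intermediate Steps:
I(k) = -k/8
P(m) = m + 2*m*(-56 + m) (P(m) = m + (2*m)*(-56 + m) = m + 2*m*(-56 + m))
j = 71/10 (j = 4*(9 - (-1)*(-1)/8)/5 = 4*(9 - 1*⅛)/5 = 4*(9 - ⅛)/5 = (⅘)*(71/8) = 71/10 ≈ 7.1000)
((-20 + j)/(u(4, 6) + 31))*P(91) = ((-20 + 71/10)/(3 + 31))*(91*(-111 + 2*91)) = (-129/10/34)*(91*(-111 + 182)) = (-129/10*1/34)*(91*71) = -129/340*6461 = -833469/340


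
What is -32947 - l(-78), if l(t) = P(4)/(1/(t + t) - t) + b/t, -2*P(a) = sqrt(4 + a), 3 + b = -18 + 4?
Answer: -2569883/78 + 156*sqrt(2)/12167 ≈ -32947.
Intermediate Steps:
b = -17 (b = -3 + (-18 + 4) = -3 - 14 = -17)
P(a) = -sqrt(4 + a)/2
l(t) = -17/t - sqrt(2)/(1/(2*t) - t) (l(t) = (-sqrt(4 + 4)/2)/(1/(t + t) - t) - 17/t = (-sqrt(2))/(1/(2*t) - t) - 17/t = -sqrt(2)/(1/(2*t) - t) - 17/t = -17/t - sqrt(2)/(1/(2*t) - t))
-32947 - l(-78) = -32947 - (17 - 34*(-78)**2 + 2*sqrt(2)*(-78)**2)/(-1*(-78) + 2*(-78)**3) = -32947 - (17 - 34*6084 + 2*sqrt(2)*6084)/(78 + 2*(-474552)) = -32947 - (17 - 206856 + 12168*sqrt(2))/(78 - 949104) = -32947 - (-206839 + 12168*sqrt(2))/(-949026) = -32947 - (-1)*(-206839 + 12168*sqrt(2))/949026 = -32947 - (17/78 - 156*sqrt(2)/12167) = -32947 + (-17/78 + 156*sqrt(2)/12167) = -2569883/78 + 156*sqrt(2)/12167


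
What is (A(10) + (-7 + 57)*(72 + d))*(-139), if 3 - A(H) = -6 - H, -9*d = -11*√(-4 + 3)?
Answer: -503041 - 76450*I/9 ≈ -5.0304e+5 - 8494.4*I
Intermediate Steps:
d = 11*I/9 (d = -(-11)*√(-4 + 3)/9 = -(-11)*√(-1)/9 = -(-11)*I/9 = 11*I/9 ≈ 1.2222*I)
A(H) = 9 + H (A(H) = 3 - (-6 - H) = 3 + (6 + H) = 9 + H)
(A(10) + (-7 + 57)*(72 + d))*(-139) = ((9 + 10) + (-7 + 57)*(72 + 11*I/9))*(-139) = (19 + 50*(72 + 11*I/9))*(-139) = (19 + (3600 + 550*I/9))*(-139) = (3619 + 550*I/9)*(-139) = -503041 - 76450*I/9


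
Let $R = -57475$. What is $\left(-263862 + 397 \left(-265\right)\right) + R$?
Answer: $-426542$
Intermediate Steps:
$\left(-263862 + 397 \left(-265\right)\right) + R = \left(-263862 + 397 \left(-265\right)\right) - 57475 = \left(-263862 - 105205\right) - 57475 = -369067 - 57475 = -426542$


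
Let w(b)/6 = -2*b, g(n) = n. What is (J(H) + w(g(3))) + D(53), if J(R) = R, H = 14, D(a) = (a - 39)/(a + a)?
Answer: -1159/53 ≈ -21.868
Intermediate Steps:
D(a) = (-39 + a)/(2*a) (D(a) = (-39 + a)/((2*a)) = (-39 + a)*(1/(2*a)) = (-39 + a)/(2*a))
w(b) = -12*b (w(b) = 6*(-2*b) = -12*b)
(J(H) + w(g(3))) + D(53) = (14 - 12*3) + (½)*(-39 + 53)/53 = (14 - 36) + (½)*(1/53)*14 = -22 + 7/53 = -1159/53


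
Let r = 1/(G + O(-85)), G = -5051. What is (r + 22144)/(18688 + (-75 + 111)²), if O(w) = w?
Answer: 113731583/102637824 ≈ 1.1081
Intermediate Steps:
r = -1/5136 (r = 1/(-5051 - 85) = 1/(-5136) = -1/5136 ≈ -0.00019470)
(r + 22144)/(18688 + (-75 + 111)²) = (-1/5136 + 22144)/(18688 + (-75 + 111)²) = 113731583/(5136*(18688 + 36²)) = 113731583/(5136*(18688 + 1296)) = (113731583/5136)/19984 = (113731583/5136)*(1/19984) = 113731583/102637824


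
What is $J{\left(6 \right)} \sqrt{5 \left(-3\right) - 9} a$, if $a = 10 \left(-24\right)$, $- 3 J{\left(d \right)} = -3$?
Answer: $- 480 i \sqrt{6} \approx - 1175.8 i$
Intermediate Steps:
$J{\left(d \right)} = 1$ ($J{\left(d \right)} = \left(- \frac{1}{3}\right) \left(-3\right) = 1$)
$a = -240$
$J{\left(6 \right)} \sqrt{5 \left(-3\right) - 9} a = 1 \sqrt{5 \left(-3\right) - 9} \left(-240\right) = 1 \sqrt{-15 - 9} \left(-240\right) = 1 \sqrt{-24} \left(-240\right) = 1 \cdot 2 i \sqrt{6} \left(-240\right) = 2 i \sqrt{6} \left(-240\right) = - 480 i \sqrt{6}$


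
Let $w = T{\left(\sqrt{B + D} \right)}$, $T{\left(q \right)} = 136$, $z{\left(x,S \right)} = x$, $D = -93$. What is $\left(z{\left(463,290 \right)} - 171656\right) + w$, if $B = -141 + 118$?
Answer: $-171057$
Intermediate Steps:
$B = -23$
$w = 136$
$\left(z{\left(463,290 \right)} - 171656\right) + w = \left(463 - 171656\right) + 136 = -171193 + 136 = -171057$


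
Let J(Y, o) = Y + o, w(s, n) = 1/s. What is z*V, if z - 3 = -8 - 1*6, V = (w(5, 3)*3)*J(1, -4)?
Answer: 99/5 ≈ 19.800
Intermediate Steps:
V = -9/5 (V = (3/5)*(1 - 4) = ((⅕)*3)*(-3) = (⅗)*(-3) = -9/5 ≈ -1.8000)
z = -11 (z = 3 + (-8 - 1*6) = 3 + (-8 - 6) = 3 - 14 = -11)
z*V = -11*(-9/5) = 99/5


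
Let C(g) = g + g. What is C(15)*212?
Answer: 6360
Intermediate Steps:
C(g) = 2*g
C(15)*212 = (2*15)*212 = 30*212 = 6360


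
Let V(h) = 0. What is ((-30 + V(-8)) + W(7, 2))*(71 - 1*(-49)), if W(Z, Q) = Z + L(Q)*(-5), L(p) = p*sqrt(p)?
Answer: -2760 - 1200*sqrt(2) ≈ -4457.1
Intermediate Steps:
L(p) = p**(3/2)
W(Z, Q) = Z - 5*Q**(3/2) (W(Z, Q) = Z + Q**(3/2)*(-5) = Z - 5*Q**(3/2))
((-30 + V(-8)) + W(7, 2))*(71 - 1*(-49)) = ((-30 + 0) + (7 - 10*sqrt(2)))*(71 - 1*(-49)) = (-30 + (7 - 10*sqrt(2)))*(71 + 49) = (-30 + (7 - 10*sqrt(2)))*120 = (-23 - 10*sqrt(2))*120 = -2760 - 1200*sqrt(2)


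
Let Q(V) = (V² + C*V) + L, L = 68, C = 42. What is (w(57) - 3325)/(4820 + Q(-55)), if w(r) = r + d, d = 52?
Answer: -3216/5603 ≈ -0.57398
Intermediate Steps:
Q(V) = 68 + V² + 42*V (Q(V) = (V² + 42*V) + 68 = 68 + V² + 42*V)
w(r) = 52 + r (w(r) = r + 52 = 52 + r)
(w(57) - 3325)/(4820 + Q(-55)) = ((52 + 57) - 3325)/(4820 + (68 + (-55)² + 42*(-55))) = (109 - 3325)/(4820 + (68 + 3025 - 2310)) = -3216/(4820 + 783) = -3216/5603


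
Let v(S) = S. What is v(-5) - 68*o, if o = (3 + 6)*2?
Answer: -1229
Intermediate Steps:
o = 18 (o = 9*2 = 18)
v(-5) - 68*o = -5 - 68*18 = -5 - 1224 = -1229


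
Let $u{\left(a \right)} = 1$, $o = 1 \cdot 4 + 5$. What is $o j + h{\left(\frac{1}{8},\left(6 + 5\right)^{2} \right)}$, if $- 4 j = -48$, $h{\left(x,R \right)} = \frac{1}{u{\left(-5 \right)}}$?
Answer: $109$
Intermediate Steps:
$o = 9$ ($o = 4 + 5 = 9$)
$h{\left(x,R \right)} = 1$ ($h{\left(x,R \right)} = 1^{-1} = 1$)
$j = 12$ ($j = \left(- \frac{1}{4}\right) \left(-48\right) = 12$)
$o j + h{\left(\frac{1}{8},\left(6 + 5\right)^{2} \right)} = 9 \cdot 12 + 1 = 108 + 1 = 109$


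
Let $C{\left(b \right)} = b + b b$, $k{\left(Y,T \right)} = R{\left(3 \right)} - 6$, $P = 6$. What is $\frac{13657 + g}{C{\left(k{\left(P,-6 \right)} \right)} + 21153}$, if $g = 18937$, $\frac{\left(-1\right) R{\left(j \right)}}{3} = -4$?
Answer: $\frac{32594}{21195} \approx 1.5378$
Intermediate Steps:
$R{\left(j \right)} = 12$ ($R{\left(j \right)} = \left(-3\right) \left(-4\right) = 12$)
$k{\left(Y,T \right)} = 6$ ($k{\left(Y,T \right)} = 12 - 6 = 6$)
$C{\left(b \right)} = b + b^{2}$
$\frac{13657 + g}{C{\left(k{\left(P,-6 \right)} \right)} + 21153} = \frac{13657 + 18937}{6 \left(1 + 6\right) + 21153} = \frac{32594}{6 \cdot 7 + 21153} = \frac{32594}{42 + 21153} = \frac{32594}{21195}$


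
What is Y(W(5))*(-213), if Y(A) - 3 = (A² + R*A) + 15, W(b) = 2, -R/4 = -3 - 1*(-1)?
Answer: -8094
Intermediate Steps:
R = 8 (R = -4*(-3 - 1*(-1)) = -4*(-3 + 1) = -4*(-2) = 8)
Y(A) = 18 + A² + 8*A (Y(A) = 3 + ((A² + 8*A) + 15) = 3 + (15 + A² + 8*A) = 18 + A² + 8*A)
Y(W(5))*(-213) = (18 + 2² + 8*2)*(-213) = (18 + 4 + 16)*(-213) = 38*(-213) = -8094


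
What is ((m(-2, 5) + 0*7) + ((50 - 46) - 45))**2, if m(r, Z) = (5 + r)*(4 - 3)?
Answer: 1444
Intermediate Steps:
m(r, Z) = 5 + r (m(r, Z) = (5 + r)*1 = 5 + r)
((m(-2, 5) + 0*7) + ((50 - 46) - 45))**2 = (((5 - 2) + 0*7) + ((50 - 46) - 45))**2 = ((3 + 0) + (4 - 45))**2 = (3 - 41)**2 = (-38)**2 = 1444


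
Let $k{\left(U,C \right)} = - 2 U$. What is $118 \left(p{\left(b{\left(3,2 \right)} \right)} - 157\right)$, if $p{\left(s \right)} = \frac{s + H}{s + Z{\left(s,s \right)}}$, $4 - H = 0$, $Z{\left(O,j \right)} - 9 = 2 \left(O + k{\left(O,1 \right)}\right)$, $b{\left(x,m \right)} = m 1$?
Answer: $- \frac{128974}{7} \approx -18425.0$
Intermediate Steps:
$b{\left(x,m \right)} = m$
$Z{\left(O,j \right)} = 9 - 2 O$ ($Z{\left(O,j \right)} = 9 + 2 \left(O - 2 O\right) = 9 + 2 \left(- O\right) = 9 - 2 O$)
$H = 4$ ($H = 4 - 0 = 4 + 0 = 4$)
$p{\left(s \right)} = \frac{4 + s}{9 - s}$ ($p{\left(s \right)} = \frac{s + 4}{s - \left(-9 + 2 s\right)} = \frac{4 + s}{9 - s}$)
$118 \left(p{\left(b{\left(3,2 \right)} \right)} - 157\right) = 118 \left(\frac{4 + 2}{9 - 2} - 157\right) = 118 \left(\frac{1}{9 - 2} \cdot 6 - 157\right) = 118 \left(\frac{1}{7} \cdot 6 - 157\right) = 118 \left(\frac{6}{7} - 157\right) = 118 \left(- \frac{1093}{7}\right) = - \frac{128974}{7}$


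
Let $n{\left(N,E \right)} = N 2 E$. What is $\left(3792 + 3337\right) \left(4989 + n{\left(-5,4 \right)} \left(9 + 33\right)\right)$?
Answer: $23589861$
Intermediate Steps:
$n{\left(N,E \right)} = 2 E N$ ($n{\left(N,E \right)} = 2 N E = 2 E N$)
$\left(3792 + 3337\right) \left(4989 + n{\left(-5,4 \right)} \left(9 + 33\right)\right) = \left(3792 + 3337\right) \left(4989 + 2 \cdot 4 \left(-5\right) \left(9 + 33\right)\right) = 7129 \left(4989 - 1680\right) = 7129 \cdot 3309 = 23589861$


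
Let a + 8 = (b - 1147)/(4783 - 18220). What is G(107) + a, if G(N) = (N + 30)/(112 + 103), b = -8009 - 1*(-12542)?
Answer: -21998761/2888955 ≈ -7.6148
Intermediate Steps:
b = 4533 (b = -8009 + 12542 = 4533)
a = -110882/13437 (a = -8 + (4533 - 1147)/(4783 - 18220) = -8 + 3386/(-13437) = -8 + 3386*(-1/13437) = -8 - 3386/13437 = -110882/13437 ≈ -8.2520)
G(N) = 6/43 + N/215 (G(N) = (30 + N)/215 = (30 + N)*(1/215) = 6/43 + N/215)
G(107) + a = (6/43 + (1/215)*107) - 110882/13437 = (6/43 + 107/215) - 110882/13437 = 137/215 - 110882/13437 = -21998761/2888955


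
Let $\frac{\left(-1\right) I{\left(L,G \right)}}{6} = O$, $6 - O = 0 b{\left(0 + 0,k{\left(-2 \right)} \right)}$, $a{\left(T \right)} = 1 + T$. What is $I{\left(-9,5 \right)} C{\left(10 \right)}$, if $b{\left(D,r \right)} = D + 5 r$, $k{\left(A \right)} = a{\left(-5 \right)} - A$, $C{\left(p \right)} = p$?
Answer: $-360$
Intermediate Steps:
$k{\left(A \right)} = -4 - A$ ($k{\left(A \right)} = \left(1 - 5\right) - A = -4 - A$)
$O = 6$ ($O = 6 - 0 \left(\left(0 + 0\right) + 5 \left(-4 - -2\right)\right) = 6 - 0 \left(0 + 5 \left(-4 + 2\right)\right) = 6 - 0 \left(0 + 5 \left(-2\right)\right) = 6 - 0 \left(0 - 10\right) = 6 - 0 \left(-10\right) = 6 - 0 = 6 + 0 = 6$)
$I{\left(L,G \right)} = -36$ ($I{\left(L,G \right)} = \left(-6\right) 6 = -36$)
$I{\left(-9,5 \right)} C{\left(10 \right)} = \left(-36\right) 10 = -360$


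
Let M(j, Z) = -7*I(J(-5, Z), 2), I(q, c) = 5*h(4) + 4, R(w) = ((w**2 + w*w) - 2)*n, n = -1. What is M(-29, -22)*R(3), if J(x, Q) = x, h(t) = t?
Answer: 2688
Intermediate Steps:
R(w) = 2 - 2*w**2 (R(w) = ((w**2 + w*w) - 2)*(-1) = ((w**2 + w**2) - 2)*(-1) = (2*w**2 - 2)*(-1) = (-2 + 2*w**2)*(-1) = 2 - 2*w**2)
I(q, c) = 24 (I(q, c) = 5*4 + 4 = 20 + 4 = 24)
M(j, Z) = -168 (M(j, Z) = -7*24 = -168)
M(-29, -22)*R(3) = -168*(2 - 2*3**2) = -168*(2 - 2*9) = -168*(2 - 18) = -168*(-16) = 2688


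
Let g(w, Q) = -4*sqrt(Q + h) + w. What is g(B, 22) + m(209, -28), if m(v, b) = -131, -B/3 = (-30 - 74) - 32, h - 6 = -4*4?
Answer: 277 - 8*sqrt(3) ≈ 263.14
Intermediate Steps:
h = -10 (h = 6 - 4*4 = 6 - 16 = -10)
B = 408 (B = -3*((-30 - 74) - 32) = -3*(-104 - 32) = -3*(-136) = 408)
g(w, Q) = w - 4*sqrt(-10 + Q) (g(w, Q) = -4*sqrt(Q - 10) + w = -4*sqrt(-10 + Q) + w = w - 4*sqrt(-10 + Q))
g(B, 22) + m(209, -28) = (408 - 4*sqrt(-10 + 22)) - 131 = (408 - 8*sqrt(3)) - 131 = 277 - 8*sqrt(3)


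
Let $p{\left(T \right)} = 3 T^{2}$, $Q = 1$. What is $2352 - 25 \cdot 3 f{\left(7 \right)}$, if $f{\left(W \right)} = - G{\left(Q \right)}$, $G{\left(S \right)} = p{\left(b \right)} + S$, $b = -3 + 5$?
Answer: $3327$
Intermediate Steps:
$b = 2$
$G{\left(S \right)} = 12 + S$ ($G{\left(S \right)} = 3 \cdot 2^{2} + S = 3 \cdot 4 + S = 12 + S$)
$f{\left(W \right)} = -13$ ($f{\left(W \right)} = - (12 + 1) = \left(-1\right) 13 = -13$)
$2352 - 25 \cdot 3 f{\left(7 \right)} = 2352 - 25 \cdot 3 \left(-13\right) = 2352 - 75 \left(-13\right) = 2352 - -975 = 2352 + 975 = 3327$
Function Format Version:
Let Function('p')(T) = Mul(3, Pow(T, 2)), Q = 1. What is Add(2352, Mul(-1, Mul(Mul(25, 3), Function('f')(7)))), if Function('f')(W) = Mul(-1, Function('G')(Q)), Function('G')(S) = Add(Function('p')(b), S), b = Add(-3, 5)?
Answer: 3327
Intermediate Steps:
b = 2
Function('G')(S) = Add(12, S) (Function('G')(S) = Add(Mul(3, Pow(2, 2)), S) = Add(Mul(3, 4), S) = Add(12, S))
Function('f')(W) = -13 (Function('f')(W) = Mul(-1, Add(12, 1)) = Mul(-1, 13) = -13)
Add(2352, Mul(-1, Mul(Mul(25, 3), Function('f')(7)))) = Add(2352, Mul(-1, Mul(Mul(25, 3), -13))) = Add(2352, Mul(-1, Mul(75, -13))) = Add(2352, Mul(-1, -975)) = Add(2352, 975) = 3327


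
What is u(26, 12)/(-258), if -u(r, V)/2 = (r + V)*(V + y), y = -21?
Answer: -114/43 ≈ -2.6512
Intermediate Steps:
u(r, V) = -2*(-21 + V)*(V + r) (u(r, V) = -2*(r + V)*(V - 21) = -2*(V + r)*(-21 + V) = -2*(-21 + V)*(V + r))
u(26, 12)/(-258) = (-2*12² + 42*12 + 42*26 - 2*12*26)/(-258) = (-2*144 + 504 + 1092 - 624)*(-1/258) = (-288 + 504 + 1092 - 624)*(-1/258) = 684*(-1/258) = -114/43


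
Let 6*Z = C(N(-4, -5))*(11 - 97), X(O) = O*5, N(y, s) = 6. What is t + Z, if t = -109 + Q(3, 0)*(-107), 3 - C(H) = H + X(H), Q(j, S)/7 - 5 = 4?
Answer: -6377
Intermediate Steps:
Q(j, S) = 63 (Q(j, S) = 35 + 7*4 = 35 + 28 = 63)
X(O) = 5*O
C(H) = 3 - 6*H (C(H) = 3 - (H + 5*H) = 3 - 6*H)
Z = 473 (Z = ((3 - 6*6)*(11 - 97))/6 = ((3 - 36)*(-86))/6 = (-33*(-86))/6 = (⅙)*2838 = 473)
t = -6850 (t = -109 + 63*(-107) = -109 - 6741 = -6850)
t + Z = -6850 + 473 = -6377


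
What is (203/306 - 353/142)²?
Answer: 391960804/118004769 ≈ 3.3216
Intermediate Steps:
(203/306 - 353/142)² = (-19798/10863)² = 391960804/118004769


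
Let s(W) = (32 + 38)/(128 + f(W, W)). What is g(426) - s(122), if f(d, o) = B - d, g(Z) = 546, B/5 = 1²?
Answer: 5936/11 ≈ 539.64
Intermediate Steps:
B = 5 (B = 5*1² = 5*1 = 5)
f(d, o) = 5 - d
s(W) = 70/(133 - W) (s(W) = (32 + 38)/(128 + (5 - W)) = 70/(133 - W))
g(426) - s(122) = 546 - (-70)/(-133 + 122) = 546 - (-70)/(-11) = 546 - (-70)*(-1)/11 = 546 - 1*70/11 = 546 - 70/11 = 5936/11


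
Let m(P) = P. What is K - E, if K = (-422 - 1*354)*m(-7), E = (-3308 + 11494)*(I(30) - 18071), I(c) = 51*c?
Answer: 135410058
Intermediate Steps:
E = -135404626 (E = (-3308 + 11494)*(51*30 - 18071) = 8186*(1530 - 18071) = 8186*(-16541) = -135404626)
K = 5432 (K = (-422 - 1*354)*(-7) = (-422 - 354)*(-7) = -776*(-7) = 5432)
K - E = 5432 - 1*(-135404626) = 5432 + 135404626 = 135410058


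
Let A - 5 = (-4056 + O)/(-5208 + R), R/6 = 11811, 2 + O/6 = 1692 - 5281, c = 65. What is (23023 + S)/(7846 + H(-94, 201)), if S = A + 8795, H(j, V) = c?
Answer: 12897586/3206299 ≈ 4.0226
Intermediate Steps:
O = -21546 (O = -12 + 6*(1692 - 5281) = -12 + 6*(-3589) = -12 - 21534 = -21546)
R = 70866 (R = 6*11811 = 70866)
A = 50448/10943 (A = 5 + (-4056 - 21546)/(-5208 + 70866) = 5 - 25602/65658 = 5 - 25602*1/65658 = 5 - 4267/10943 = 50448/10943 ≈ 4.6101)
H(j, V) = 65
S = 96294133/10943 (S = 50448/10943 + 8795 = 96294133/10943 ≈ 8799.6)
(23023 + S)/(7846 + H(-94, 201)) = (23023 + 96294133/10943)/(7846 + 65) = (348234822/10943)/7911 = (348234822/10943)*(1/7911) = 12897586/3206299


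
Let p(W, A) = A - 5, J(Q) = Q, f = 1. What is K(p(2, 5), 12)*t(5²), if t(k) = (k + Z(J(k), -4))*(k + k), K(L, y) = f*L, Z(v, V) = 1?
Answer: 0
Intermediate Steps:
p(W, A) = -5 + A
K(L, y) = L (K(L, y) = 1*L = L)
t(k) = 2*k*(1 + k) (t(k) = (k + 1)*(k + k) = (1 + k)*(2*k) = 2*k*(1 + k))
K(p(2, 5), 12)*t(5²) = (-5 + 5)*(2*5²*(1 + 5²)) = 0*(2*25*(1 + 25)) = 0*(2*25*26) = 0*1300 = 0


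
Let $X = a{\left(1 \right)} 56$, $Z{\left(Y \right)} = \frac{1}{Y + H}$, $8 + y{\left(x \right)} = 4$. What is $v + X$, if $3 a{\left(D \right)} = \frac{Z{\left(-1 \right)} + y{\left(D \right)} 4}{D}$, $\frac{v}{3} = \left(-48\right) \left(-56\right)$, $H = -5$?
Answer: $\frac{69860}{9} \approx 7762.2$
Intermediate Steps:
$y{\left(x \right)} = -4$ ($y{\left(x \right)} = -8 + 4 = -4$)
$v = 8064$ ($v = 3 \left(\left(-48\right) \left(-56\right)\right) = 3 \cdot 2688 = 8064$)
$Z{\left(Y \right)} = \frac{1}{-5 + Y}$ ($Z{\left(Y \right)} = \frac{1}{Y - 5} = \frac{1}{-5 + Y}$)
$a{\left(D \right)} = - \frac{97}{18 D}$ ($a{\left(D \right)} = \frac{\left(\frac{1}{-5 - 1} - 16\right) \frac{1}{D}}{3} = \frac{\left(\frac{1}{-6} - 16\right) \frac{1}{D}}{3} = \frac{\left(- \frac{1}{6} - 16\right) \frac{1}{D}}{3} = \frac{\left(- \frac{97}{6}\right) \frac{1}{D}}{3} = - \frac{97}{18 D}$)
$X = - \frac{2716}{9}$ ($X = - \frac{97}{18 \cdot 1} \cdot 56 = \left(- \frac{97}{18}\right) 1 \cdot 56 = \left(- \frac{97}{18}\right) 56 = - \frac{2716}{9} \approx -301.78$)
$v + X = 8064 - \frac{2716}{9} = \frac{69860}{9}$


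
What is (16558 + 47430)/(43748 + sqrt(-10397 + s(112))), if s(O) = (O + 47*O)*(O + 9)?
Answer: 164667472/112543965 - 3764*sqrt(640099)/112543965 ≈ 1.4364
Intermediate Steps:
s(O) = 48*O*(9 + O) (s(O) = (48*O)*(9 + O) = 48*O*(9 + O))
(16558 + 47430)/(43748 + sqrt(-10397 + s(112))) = (16558 + 47430)/(43748 + sqrt(-10397 + 48*112*(9 + 112))) = 63988/(43748 + sqrt(-10397 + 48*112*121)) = 63988/(43748 + sqrt(-10397 + 650496)) = 63988/(43748 + sqrt(640099))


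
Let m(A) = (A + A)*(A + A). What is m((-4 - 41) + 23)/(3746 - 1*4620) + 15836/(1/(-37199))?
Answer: -257429431036/437 ≈ -5.8908e+8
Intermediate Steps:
m(A) = 4*A² (m(A) = (2*A)*(2*A) = 4*A²)
m((-4 - 41) + 23)/(3746 - 1*4620) + 15836/(1/(-37199)) = (4*((-4 - 41) + 23)²)/(3746 - 1*4620) + 15836/(1/(-37199)) = (4*(-45 + 23)²)/(3746 - 4620) + 15836/(-1/37199) = (4*(-22)²)/(-874) + 15836*(-37199) = (4*484)*(-1/874) - 589083364 = 1936*(-1/874) - 589083364 = -968/437 - 589083364 = -257429431036/437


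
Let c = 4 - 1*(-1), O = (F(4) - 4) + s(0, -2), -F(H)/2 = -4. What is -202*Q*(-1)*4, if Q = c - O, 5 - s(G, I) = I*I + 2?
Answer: 1616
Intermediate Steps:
F(H) = 8 (F(H) = -2*(-4) = 8)
s(G, I) = 3 - I² (s(G, I) = 5 - (I*I + 2) = 5 - (I² + 2) = 5 - (2 + I²) = 5 + (-2 - I²) = 3 - I²)
O = 3 (O = (8 - 4) + (3 - 1*(-2)²) = 4 + (3 - 1*4) = 4 + (3 - 4) = 4 - 1 = 3)
c = 5 (c = 4 + 1 = 5)
Q = 2 (Q = 5 - 1*3 = 5 - 3 = 2)
-202*Q*(-1)*4 = -202*2*(-1)*4 = -(-404)*4 = -202*(-8) = 1616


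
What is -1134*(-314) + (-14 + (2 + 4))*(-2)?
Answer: 356092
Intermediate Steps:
-1134*(-314) + (-14 + (2 + 4))*(-2) = 356076 + (-14 + 6)*(-2) = 356076 - 8*(-2) = 356076 + 16 = 356092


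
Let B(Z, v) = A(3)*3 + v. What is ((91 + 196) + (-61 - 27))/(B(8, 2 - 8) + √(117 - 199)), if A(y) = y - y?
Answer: -597/59 - 199*I*√82/118 ≈ -10.119 - 15.271*I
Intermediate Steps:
A(y) = 0
B(Z, v) = v (B(Z, v) = 0*3 + v = 0 + v = v)
((91 + 196) + (-61 - 27))/(B(8, 2 - 8) + √(117 - 199)) = ((91 + 196) + (-61 - 27))/((2 - 8) + √(117 - 199)) = (287 - 88)/(-6 + √(-82)) = 199/(-6 + I*√82)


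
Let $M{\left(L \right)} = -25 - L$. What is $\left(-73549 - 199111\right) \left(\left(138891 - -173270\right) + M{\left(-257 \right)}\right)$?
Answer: $-85177075380$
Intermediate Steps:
$\left(-73549 - 199111\right) \left(\left(138891 - -173270\right) + M{\left(-257 \right)}\right) = \left(-73549 - 199111\right) \left(\left(138891 - -173270\right) - -232\right) = - 272660 \left(\left(138891 + 173270\right) + \left(-25 + 257\right)\right) = - 272660 \left(312161 + 232\right) = \left(-272660\right) 312393 = -85177075380$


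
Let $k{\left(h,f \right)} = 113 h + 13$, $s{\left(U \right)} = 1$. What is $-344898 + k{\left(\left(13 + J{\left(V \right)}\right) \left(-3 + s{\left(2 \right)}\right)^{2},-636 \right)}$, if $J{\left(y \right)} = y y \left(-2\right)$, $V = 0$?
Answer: $-339009$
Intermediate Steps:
$J{\left(y \right)} = - 2 y^{2}$ ($J{\left(y \right)} = y^{2} \left(-2\right) = - 2 y^{2}$)
$k{\left(h,f \right)} = 13 + 113 h$
$-344898 + k{\left(\left(13 + J{\left(V \right)}\right) \left(-3 + s{\left(2 \right)}\right)^{2},-636 \right)} = -344898 + \left(13 + 113 \left(13 - 2 \cdot 0^{2}\right) \left(-3 + 1\right)^{2}\right) = -344898 + \left(13 + 113 \left(13 - 0\right) \left(-2\right)^{2}\right) = -344898 + \left(13 + 113 \left(13 + 0\right) 4\right) = -344898 + \left(13 + 113 \cdot 13 \cdot 4\right) = -344898 + \left(13 + 113 \cdot 52\right) = -344898 + \left(13 + 5876\right) = -344898 + 5889 = -339009$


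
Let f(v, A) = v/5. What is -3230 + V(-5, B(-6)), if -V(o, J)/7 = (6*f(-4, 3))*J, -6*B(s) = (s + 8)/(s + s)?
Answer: -48436/15 ≈ -3229.1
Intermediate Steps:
f(v, A) = v/5 (f(v, A) = v*(⅕) = v/5)
B(s) = -(8 + s)/(12*s) (B(s) = -(s + 8)/(6*(s + s)) = -(8 + s)/(6*(2*s)) = -(8 + s)*1/(2*s)/6 = -(8 + s)/(12*s))
V(o, J) = 168*J/5 (V(o, J) = -7*6*((⅕)*(-4))*J = -7*6*(-⅘)*J = -(-168)*J/5 = 168*J/5)
-3230 + V(-5, B(-6)) = -3230 + 168*((1/12)*(-8 - 1*(-6))/(-6))/5 = -3230 + 168*((1/12)*(-⅙)*(-8 + 6))/5 = -3230 + 168*((1/12)*(-⅙)*(-2))/5 = -3230 + (168/5)*(1/36) = -3230 + 14/15 = -48436/15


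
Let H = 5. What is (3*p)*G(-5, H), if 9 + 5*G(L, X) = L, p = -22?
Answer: 924/5 ≈ 184.80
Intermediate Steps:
G(L, X) = -9/5 + L/5
(3*p)*G(-5, H) = (3*(-22))*(-9/5 + (⅕)*(-5)) = -66*(-9/5 - 1) = -66*(-14/5) = 924/5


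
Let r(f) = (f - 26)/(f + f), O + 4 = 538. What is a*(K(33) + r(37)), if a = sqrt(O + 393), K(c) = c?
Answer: 7359*sqrt(103)/74 ≈ 1009.3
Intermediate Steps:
O = 534 (O = -4 + 538 = 534)
r(f) = (-26 + f)/(2*f) (r(f) = (-26 + f)/((2*f)) = (-26 + f)*(1/(2*f)) = (-26 + f)/(2*f))
a = 3*sqrt(103) (a = sqrt(534 + 393) = sqrt(927) = 3*sqrt(103) ≈ 30.447)
a*(K(33) + r(37)) = (3*sqrt(103))*(33 + (1/2)*(-26 + 37)/37) = (3*sqrt(103))*(33 + (1/2)*(1/37)*11) = (3*sqrt(103))*(33 + 11/74) = (3*sqrt(103))*(2453/74) = 7359*sqrt(103)/74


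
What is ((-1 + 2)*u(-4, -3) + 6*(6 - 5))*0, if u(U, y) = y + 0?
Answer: 0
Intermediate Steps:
u(U, y) = y
((-1 + 2)*u(-4, -3) + 6*(6 - 5))*0 = ((-1 + 2)*(-3) + 6*(6 - 5))*0 = (1*(-3) + 6*1)*0 = (-3 + 6)*0 = 3*0 = 0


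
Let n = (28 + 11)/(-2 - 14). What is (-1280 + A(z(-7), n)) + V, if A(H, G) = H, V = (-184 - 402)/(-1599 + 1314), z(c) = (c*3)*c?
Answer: -322319/285 ≈ -1130.9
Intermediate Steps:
z(c) = 3*c² (z(c) = (3*c)*c = 3*c²)
V = 586/285 (V = -586/(-285) = -586*(-1/285) = 586/285 ≈ 2.0561)
n = -39/16 (n = 39/(-16) = 39*(-1/16) = -39/16 ≈ -2.4375)
(-1280 + A(z(-7), n)) + V = (-1280 + 3*(-7)²) + 586/285 = (-1280 + 3*49) + 586/285 = (-1280 + 147) + 586/285 = -1133 + 586/285 = -322319/285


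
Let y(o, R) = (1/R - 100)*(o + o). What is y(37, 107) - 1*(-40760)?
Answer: 3569594/107 ≈ 33361.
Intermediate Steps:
y(o, R) = 2*o*(-100 + 1/R) (y(o, R) = (-100 + 1/R)*(2*o) = 2*o*(-100 + 1/R))
y(37, 107) - 1*(-40760) = (-200*37 + 2*37/107) - 1*(-40760) = (-7400 + 2*37*(1/107)) + 40760 = (-7400 + 74/107) + 40760 = -791726/107 + 40760 = 3569594/107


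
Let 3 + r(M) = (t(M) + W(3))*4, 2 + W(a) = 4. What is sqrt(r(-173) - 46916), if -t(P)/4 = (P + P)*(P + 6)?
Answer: I*sqrt(971423) ≈ 985.61*I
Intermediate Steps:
t(P) = -8*P*(6 + P) (t(P) = -4*(P + P)*(P + 6) = -4*2*P*(6 + P) = -8*P*(6 + P))
W(a) = 2 (W(a) = -2 + 4 = 2)
r(M) = 5 - 32*M*(6 + M) (r(M) = -3 + (-8*M*(6 + M) + 2)*4 = -3 + (2 - 8*M*(6 + M))*4 = -3 + (8 - 32*M*(6 + M)) = 5 - 32*M*(6 + M))
sqrt(r(-173) - 46916) = sqrt((5 - 32*(-173)*(6 - 173)) - 46916) = sqrt((5 - 32*(-173)*(-167)) - 46916) = sqrt((5 - 924512) - 46916) = sqrt(-924507 - 46916) = sqrt(-971423) = I*sqrt(971423)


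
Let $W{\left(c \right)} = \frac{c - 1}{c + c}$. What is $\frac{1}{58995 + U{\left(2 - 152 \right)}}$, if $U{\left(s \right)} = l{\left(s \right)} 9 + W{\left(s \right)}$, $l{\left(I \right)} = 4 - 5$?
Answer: $\frac{300}{17695951} \approx 1.6953 \cdot 10^{-5}$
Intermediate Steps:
$l{\left(I \right)} = -1$
$W{\left(c \right)} = \frac{-1 + c}{2 c}$
$U{\left(s \right)} = -9 + \frac{-1 + s}{2 s}$ ($U{\left(s \right)} = \left(-1\right) 9 + \frac{-1 + s}{2 s} = -9 + \frac{-1 + s}{2 s}$)
$\frac{1}{58995 + U{\left(2 - 152 \right)}} = \frac{1}{58995 + \frac{-1 - 17 \left(2 - 152\right)}{2 \left(2 - 152\right)}} = \frac{1}{58995 + \frac{-1 - -2550}{2 \left(-150\right)}} = \frac{1}{58995 + \frac{1}{2} \left(- \frac{1}{150}\right) \left(-1 + 2550\right)} = \frac{1}{58995 + \frac{1}{2} \left(- \frac{1}{150}\right) 2549} = \frac{1}{58995 - \frac{2549}{300}} = \frac{1}{\frac{17695951}{300}} = \frac{300}{17695951}$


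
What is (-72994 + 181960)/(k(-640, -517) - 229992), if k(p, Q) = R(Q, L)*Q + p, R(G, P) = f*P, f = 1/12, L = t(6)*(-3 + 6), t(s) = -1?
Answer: -145288/307337 ≈ -0.47273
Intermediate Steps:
L = -3 (L = -(-3 + 6) = -1*3 = -3)
f = 1/12 ≈ 0.083333
R(G, P) = P/12
k(p, Q) = p - Q/4 (k(p, Q) = ((1/12)*(-3))*Q + p = -Q/4 + p = p - Q/4)
(-72994 + 181960)/(k(-640, -517) - 229992) = (-72994 + 181960)/((-640 - 1/4*(-517)) - 229992) = 108966/((-640 + 517/4) - 229992) = 108966/(-2043/4 - 229992) = 108966/(-922011/4) = 108966*(-4/922011) = -145288/307337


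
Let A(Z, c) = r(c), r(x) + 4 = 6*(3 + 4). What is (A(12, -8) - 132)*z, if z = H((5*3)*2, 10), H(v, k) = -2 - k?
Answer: 1128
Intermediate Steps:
r(x) = 38 (r(x) = -4 + 6*(3 + 4) = -4 + 6*7 = -4 + 42 = 38)
A(Z, c) = 38
z = -12 (z = -2 - 1*10 = -2 - 10 = -12)
(A(12, -8) - 132)*z = (38 - 132)*(-12) = -94*(-12) = 1128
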